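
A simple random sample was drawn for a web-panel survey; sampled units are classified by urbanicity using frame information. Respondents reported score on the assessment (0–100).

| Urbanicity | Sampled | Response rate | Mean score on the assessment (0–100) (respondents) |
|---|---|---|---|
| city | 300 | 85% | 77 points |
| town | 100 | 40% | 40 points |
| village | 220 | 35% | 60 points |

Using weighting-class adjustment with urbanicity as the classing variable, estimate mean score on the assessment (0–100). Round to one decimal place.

Weighting each respondent by the inverse class response rate inflates each class back to its sampled size, so the class weight is n_sampled:
  city: 300 × 77 = 23,100
  town: 100 × 40 = 4000
  village: 220 × 60 = 13,200
Adjusted estimate = 40,300 / 620 = 65 → 65.0.

65.0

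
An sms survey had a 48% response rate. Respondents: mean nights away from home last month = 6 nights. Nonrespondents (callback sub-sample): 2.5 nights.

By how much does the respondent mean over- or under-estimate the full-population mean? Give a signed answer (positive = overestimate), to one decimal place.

Nonresponse fraction = 1 − 0.48 = 0.52.
Bias = (nonresponse fraction) × (respondent mean − nonrespondent mean)
     = 0.52 × (6 − 2.5) = 0.52 × 3.5 = 1.82.

+1.8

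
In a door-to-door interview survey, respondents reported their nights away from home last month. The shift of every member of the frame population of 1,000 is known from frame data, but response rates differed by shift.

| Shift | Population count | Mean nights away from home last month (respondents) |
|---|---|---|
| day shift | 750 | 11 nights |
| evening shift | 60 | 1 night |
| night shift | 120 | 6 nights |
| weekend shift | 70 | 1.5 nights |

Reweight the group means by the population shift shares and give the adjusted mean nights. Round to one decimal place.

9.1

Weight each group's respondent value by its population share:
  day shift: (750/1,000) × 11 = 8.25
  evening shift: (60/1,000) × 1 = 0.06
  night shift: (120/1,000) × 6 = 0.72
  weekend shift: (70/1,000) × 1.5 = 0.105
Post-stratified estimate = 9.135 → 9.1.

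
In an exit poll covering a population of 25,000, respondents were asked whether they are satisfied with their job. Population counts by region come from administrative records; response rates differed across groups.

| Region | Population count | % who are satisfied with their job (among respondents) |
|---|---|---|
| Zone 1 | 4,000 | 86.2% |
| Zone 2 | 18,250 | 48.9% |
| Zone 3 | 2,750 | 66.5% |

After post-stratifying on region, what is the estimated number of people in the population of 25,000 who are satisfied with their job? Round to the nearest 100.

Estimated count per cell = population count × respondent percentage:
  Zone 1: 4,000 × 86.2% = 3448
  Zone 2: 18,250 × 48.9% = 8924.25
  Zone 3: 2,750 × 66.5% = 1828.75
Estimated total = 14,201 → 14,200.

14,200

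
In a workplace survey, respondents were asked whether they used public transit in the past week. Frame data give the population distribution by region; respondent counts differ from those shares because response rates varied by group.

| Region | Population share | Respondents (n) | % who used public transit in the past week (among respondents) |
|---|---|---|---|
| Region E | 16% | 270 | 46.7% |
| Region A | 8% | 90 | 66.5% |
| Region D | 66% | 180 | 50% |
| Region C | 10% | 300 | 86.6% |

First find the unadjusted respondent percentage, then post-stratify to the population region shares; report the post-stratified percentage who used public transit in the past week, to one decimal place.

54.5%

Unadjusted (pooled respondent) estimate weights by respondent counts:
  (270/840)×46.7 + (90/840)×66.5 + (180/840)×50 + (300/840)×86.6 = 63.7786%
Reweighting by population region shares:
  0.16×46.7 + 0.08×66.5 + 0.66×50 + 0.1×86.6 = 54.452%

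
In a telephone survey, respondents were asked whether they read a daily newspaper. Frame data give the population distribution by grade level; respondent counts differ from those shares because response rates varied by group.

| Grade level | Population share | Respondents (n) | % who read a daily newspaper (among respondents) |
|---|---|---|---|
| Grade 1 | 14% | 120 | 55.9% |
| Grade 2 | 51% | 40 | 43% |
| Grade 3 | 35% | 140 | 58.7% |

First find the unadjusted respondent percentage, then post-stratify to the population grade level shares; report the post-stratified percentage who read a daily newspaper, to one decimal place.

50.3%

Without adjustment, the pooled respondent share is:
  (120/300)×55.9 + (40/300)×43 + (140/300)×58.7 = 55.4867%
Reweighting by population grade level shares:
  0.14×55.9 + 0.51×43 + 0.35×58.7 = 50.301%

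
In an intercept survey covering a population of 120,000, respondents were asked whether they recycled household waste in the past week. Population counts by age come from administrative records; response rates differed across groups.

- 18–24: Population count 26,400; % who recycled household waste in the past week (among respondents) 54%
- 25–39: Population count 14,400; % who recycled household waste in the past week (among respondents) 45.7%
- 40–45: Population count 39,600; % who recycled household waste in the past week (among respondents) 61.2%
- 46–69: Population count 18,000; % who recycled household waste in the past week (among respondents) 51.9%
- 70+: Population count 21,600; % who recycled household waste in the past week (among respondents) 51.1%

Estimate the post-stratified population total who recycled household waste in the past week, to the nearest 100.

Apply each group's respondent rate to its population count:
  18–24: 26,400 × 54% = 14,256
  25–39: 14,400 × 45.7% = 6580.8
  40–45: 39,600 × 61.2% = 24235.2
  46–69: 18,000 × 51.9% = 9342
  70+: 21,600 × 51.1% = 11037.6
Estimated total = 65451.6 → 65,500.

65,500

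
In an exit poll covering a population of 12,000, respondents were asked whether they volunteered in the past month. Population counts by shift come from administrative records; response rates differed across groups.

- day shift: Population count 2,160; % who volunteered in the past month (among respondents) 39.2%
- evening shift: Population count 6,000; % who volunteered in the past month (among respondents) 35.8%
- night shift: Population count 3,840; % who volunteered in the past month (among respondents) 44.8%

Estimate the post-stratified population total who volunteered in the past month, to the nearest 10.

Each cell contributes its population count × the respondent rate:
  day shift: 2,160 × 39.2% = 846.72
  evening shift: 6,000 × 35.8% = 2148
  night shift: 3,840 × 44.8% = 1720.32
Estimated total = 4715.04 → 4,720.

4,720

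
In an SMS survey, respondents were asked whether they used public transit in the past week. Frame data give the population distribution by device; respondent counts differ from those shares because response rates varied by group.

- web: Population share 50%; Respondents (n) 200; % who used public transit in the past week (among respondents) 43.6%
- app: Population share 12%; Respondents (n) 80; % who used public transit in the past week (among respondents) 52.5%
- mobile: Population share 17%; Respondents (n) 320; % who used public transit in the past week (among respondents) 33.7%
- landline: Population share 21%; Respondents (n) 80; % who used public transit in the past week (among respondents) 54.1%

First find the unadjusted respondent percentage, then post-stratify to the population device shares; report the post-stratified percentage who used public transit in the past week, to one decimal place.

45.2%

Naive respondent-only estimate (weights = respondent counts):
  (200/680)×43.6 + (80/680)×52.5 + (320/680)×33.7 + (80/680)×54.1 = 41.2235%
Reweighting by population device shares:
  0.5×43.6 + 0.12×52.5 + 0.17×33.7 + 0.21×54.1 = 45.19%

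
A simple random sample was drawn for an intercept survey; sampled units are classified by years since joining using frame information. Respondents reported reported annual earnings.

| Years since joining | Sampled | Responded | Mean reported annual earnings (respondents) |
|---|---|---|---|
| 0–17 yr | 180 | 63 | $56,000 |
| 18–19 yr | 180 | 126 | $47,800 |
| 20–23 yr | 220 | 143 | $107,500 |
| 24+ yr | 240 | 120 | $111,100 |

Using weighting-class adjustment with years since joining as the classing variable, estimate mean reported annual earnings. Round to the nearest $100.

$84,100

Response rates by class: 0–17 yr 63/180 = 35%, 18–19 yr 126/180 = 70%, 20–23 yr 143/220 = 65%, 24+ yr 120/240 = 50%.
Weighting each respondent by the inverse class response rate inflates each class back to its sampled size, so the class weight is n_sampled:
  0–17 yr: 180 × 56,000 = 10,080,000
  18–19 yr: 180 × 47,800 = 8,604,000
  20–23 yr: 220 × 107,500 = 23,650,000
  24+ yr: 240 × 111,100 = 26,664,000
Adjusted estimate = 68,998,000 / 820 = 84143.9 → $84,100.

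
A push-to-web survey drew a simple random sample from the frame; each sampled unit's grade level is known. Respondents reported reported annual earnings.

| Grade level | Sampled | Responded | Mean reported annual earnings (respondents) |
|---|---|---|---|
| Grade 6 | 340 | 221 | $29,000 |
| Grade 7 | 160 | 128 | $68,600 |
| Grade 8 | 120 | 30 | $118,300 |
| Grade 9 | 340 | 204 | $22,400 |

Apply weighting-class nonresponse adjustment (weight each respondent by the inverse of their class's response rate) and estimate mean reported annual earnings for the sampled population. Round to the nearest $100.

Response rates by class: Grade 6 221/340 = 65%, Grade 7 128/160 = 80%, Grade 8 30/120 = 25%, Grade 9 204/340 = 60%.
With weight = n_sampled/n_responded per class, the weighted class total is n_sampled:
  Grade 6: 340 × 29,000 = 9,860,000
  Grade 7: 160 × 68,600 = 10,976,000
  Grade 8: 120 × 118,300 = 14,196,000
  Grade 9: 340 × 22,400 = 7,616,000
Adjusted estimate = 42,648,000 / 960 = 44,425 → $44,400.

$44,400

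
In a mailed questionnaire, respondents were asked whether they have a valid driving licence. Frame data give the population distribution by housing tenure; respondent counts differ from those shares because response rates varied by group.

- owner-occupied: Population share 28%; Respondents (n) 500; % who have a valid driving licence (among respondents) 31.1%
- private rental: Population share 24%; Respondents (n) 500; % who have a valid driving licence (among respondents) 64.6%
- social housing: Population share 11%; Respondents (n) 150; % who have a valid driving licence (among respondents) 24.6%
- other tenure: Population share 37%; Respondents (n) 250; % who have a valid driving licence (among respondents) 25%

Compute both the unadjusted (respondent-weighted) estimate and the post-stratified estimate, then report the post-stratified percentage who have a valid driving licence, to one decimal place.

36.2%

Without adjustment, the pooled respondent share is:
  (500/1400)×31.1 + (500/1400)×64.6 + (150/1400)×24.6 + (250/1400)×25 = 41.2786%
Reweighting by population housing tenure shares:
  0.28×31.1 + 0.24×64.6 + 0.11×24.6 + 0.37×25 = 36.168%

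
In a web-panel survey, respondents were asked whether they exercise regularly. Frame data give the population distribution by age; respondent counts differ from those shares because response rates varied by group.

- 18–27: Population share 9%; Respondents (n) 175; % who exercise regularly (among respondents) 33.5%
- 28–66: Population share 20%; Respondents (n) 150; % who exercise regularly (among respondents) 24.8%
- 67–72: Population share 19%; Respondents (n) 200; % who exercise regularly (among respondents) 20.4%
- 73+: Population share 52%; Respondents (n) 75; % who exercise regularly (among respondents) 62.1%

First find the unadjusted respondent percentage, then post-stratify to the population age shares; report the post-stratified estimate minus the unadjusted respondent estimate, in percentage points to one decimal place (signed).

+13.6 percentage points

Unadjusted (pooled respondent) estimate weights by respondent counts:
  (175/600)×33.5 + (150/600)×24.8 + (200/600)×20.4 + (75/600)×62.1 = 30.5333%
Post-stratifying to population shares instead:
  0.09×33.5 + 0.2×24.8 + 0.19×20.4 + 0.52×62.1 = 44.143%
Difference = 44.143 − 30.5333 = 13.6097 pp.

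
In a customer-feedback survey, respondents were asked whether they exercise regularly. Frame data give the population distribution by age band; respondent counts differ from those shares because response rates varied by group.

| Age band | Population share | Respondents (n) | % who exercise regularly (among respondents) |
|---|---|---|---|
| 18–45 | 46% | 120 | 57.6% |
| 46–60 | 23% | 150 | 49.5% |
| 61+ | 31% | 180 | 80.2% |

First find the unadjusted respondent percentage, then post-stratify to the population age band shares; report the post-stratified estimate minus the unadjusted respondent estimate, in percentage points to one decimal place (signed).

-1.2 percentage points

Naive respondent-only estimate (weights = respondent counts):
  (120/450)×57.6 + (150/450)×49.5 + (180/450)×80.2 = 63.94%
Reweighting by population age band shares:
  0.46×57.6 + 0.23×49.5 + 0.31×80.2 = 62.743%
Difference = 62.743 − 63.94 = -1.197 pp.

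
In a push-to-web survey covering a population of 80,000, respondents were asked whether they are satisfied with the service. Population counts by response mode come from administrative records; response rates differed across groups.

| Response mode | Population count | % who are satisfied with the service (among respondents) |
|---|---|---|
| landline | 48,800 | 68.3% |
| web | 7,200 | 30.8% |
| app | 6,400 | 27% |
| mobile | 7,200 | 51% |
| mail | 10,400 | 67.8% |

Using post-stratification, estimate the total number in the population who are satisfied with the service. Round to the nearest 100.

48,000

Apply each group's respondent rate to its population count:
  landline: 48,800 × 68.3% = 33330.4
  web: 7,200 × 30.8% = 2217.6
  app: 6,400 × 27% = 1728
  mobile: 7,200 × 51% = 3672
  mail: 10,400 × 67.8% = 7051.2
Estimated total = 47999.2 → 48,000.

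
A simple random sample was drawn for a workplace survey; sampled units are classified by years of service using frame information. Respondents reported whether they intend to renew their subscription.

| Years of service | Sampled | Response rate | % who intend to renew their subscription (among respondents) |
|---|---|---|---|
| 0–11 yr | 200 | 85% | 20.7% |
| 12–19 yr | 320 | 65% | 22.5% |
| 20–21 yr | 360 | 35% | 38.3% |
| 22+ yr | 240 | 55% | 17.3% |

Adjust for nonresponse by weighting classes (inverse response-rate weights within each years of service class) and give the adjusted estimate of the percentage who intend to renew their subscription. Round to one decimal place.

With weight = n_sampled/n_responded per class, the weighted class total is n_sampled:
  0–11 yr: 200 × 20.7 = 4140
  12–19 yr: 320 × 22.5 = 7200
  20–21 yr: 360 × 38.3 = 13788
  22+ yr: 240 × 17.3 = 4152
Adjusted estimate = 29,280 / 1,120 = 26.1429 → 26.1%.

26.1%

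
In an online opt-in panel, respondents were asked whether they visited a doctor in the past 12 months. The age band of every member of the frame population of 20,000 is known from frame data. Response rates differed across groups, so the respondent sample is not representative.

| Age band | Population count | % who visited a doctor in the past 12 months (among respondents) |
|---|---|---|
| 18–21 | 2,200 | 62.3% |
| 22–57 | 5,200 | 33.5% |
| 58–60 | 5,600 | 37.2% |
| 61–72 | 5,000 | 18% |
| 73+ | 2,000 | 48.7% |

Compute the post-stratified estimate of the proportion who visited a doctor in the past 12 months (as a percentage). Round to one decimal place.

35.3%

Each cell contributes population-share × respondent value:
  18–21: (2,200/20,000) × 62.3 = 6.853
  22–57: (5,200/20,000) × 33.5 = 8.71
  58–60: (5,600/20,000) × 37.2 = 10.416
  61–72: (5,000/20,000) × 18 = 4.5
  73+: (2,000/20,000) × 48.7 = 4.87
Post-stratified estimate = 35.349 → 35.3%.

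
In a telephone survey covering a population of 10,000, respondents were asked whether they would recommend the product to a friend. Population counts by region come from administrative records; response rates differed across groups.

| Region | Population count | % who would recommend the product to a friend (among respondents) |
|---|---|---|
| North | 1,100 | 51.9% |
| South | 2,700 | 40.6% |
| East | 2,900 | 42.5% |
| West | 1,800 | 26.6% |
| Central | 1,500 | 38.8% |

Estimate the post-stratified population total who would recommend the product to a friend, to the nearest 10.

Each cell contributes its population count × the respondent rate:
  North: 1,100 × 51.9% = 570.9
  South: 2,700 × 40.6% = 1096.2
  East: 2,900 × 42.5% = 1232.5
  West: 1,800 × 26.6% = 478.8
  Central: 1,500 × 38.8% = 582
Estimated total = 3960.4 → 3,960.

3,960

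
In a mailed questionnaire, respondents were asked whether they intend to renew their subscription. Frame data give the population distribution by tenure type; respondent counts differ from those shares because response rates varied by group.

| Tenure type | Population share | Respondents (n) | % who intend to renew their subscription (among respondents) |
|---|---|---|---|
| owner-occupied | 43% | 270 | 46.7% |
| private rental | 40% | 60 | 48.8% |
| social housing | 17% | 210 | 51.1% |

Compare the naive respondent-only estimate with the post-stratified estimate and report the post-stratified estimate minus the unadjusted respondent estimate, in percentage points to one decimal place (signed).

-0.4 percentage points

Unadjusted (pooled respondent) estimate weights by respondent counts:
  (270/540)×46.7 + (60/540)×48.8 + (210/540)×51.1 = 48.6444%
Reweighting by population tenure type shares:
  0.43×46.7 + 0.4×48.8 + 0.17×51.1 = 48.288%
Difference = 48.288 − 48.6444 = -0.3564 pp.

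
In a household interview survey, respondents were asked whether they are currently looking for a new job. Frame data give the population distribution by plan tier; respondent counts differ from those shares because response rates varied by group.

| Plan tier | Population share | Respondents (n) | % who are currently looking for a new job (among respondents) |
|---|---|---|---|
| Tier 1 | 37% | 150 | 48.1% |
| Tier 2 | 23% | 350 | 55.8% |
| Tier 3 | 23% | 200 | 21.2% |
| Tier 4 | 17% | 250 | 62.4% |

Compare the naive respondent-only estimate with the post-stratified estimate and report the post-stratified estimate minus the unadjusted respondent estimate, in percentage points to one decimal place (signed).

Unadjusted (pooled respondent) estimate weights by respondent counts:
  (150/950)×48.1 + (350/950)×55.8 + (200/950)×21.2 + (250/950)×62.4 = 49.0368%
Post-stratifying to population shares instead:
  0.37×48.1 + 0.23×55.8 + 0.23×21.2 + 0.17×62.4 = 46.115%
Difference = 46.115 − 49.0368 = -2.9218 pp.

-2.9 percentage points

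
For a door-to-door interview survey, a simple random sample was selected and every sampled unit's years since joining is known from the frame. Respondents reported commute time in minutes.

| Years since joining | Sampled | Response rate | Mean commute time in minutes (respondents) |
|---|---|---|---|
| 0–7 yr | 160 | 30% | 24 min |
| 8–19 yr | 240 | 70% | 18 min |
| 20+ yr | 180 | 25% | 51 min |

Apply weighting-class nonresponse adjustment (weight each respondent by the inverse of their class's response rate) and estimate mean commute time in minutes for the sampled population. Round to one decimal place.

29.9

With weight = n_sampled/n_responded per class, the weighted class total is n_sampled:
  0–7 yr: 160 × 24 = 3840
  8–19 yr: 240 × 18 = 4320
  20+ yr: 180 × 51 = 9180
Adjusted estimate = 17,340 / 580 = 29.8966 → 29.9.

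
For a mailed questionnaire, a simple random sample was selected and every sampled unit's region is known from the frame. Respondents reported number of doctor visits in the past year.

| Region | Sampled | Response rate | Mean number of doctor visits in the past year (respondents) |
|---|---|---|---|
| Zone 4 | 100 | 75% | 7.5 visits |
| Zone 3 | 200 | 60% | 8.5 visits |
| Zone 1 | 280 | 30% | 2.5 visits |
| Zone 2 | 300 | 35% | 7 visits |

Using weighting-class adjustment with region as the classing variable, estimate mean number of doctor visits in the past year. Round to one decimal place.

With weight = n_sampled/n_responded per class, the weighted class total is n_sampled:
  Zone 4: 100 × 7.5 = 750
  Zone 3: 200 × 8.5 = 1700
  Zone 1: 280 × 2.5 = 700
  Zone 2: 300 × 7 = 2100
Adjusted estimate = 5250 / 880 = 5.96591 → 6.0.

6.0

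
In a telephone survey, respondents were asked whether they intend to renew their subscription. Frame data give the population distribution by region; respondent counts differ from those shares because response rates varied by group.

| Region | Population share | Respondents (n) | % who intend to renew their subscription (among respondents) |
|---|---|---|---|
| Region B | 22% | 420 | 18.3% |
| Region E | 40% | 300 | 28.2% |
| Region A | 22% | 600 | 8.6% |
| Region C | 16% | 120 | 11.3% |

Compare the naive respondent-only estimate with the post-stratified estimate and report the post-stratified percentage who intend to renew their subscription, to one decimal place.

19.0%

Naive respondent-only estimate (weights = respondent counts):
  (420/1440)×18.3 + (300/1440)×28.2 + (600/1440)×8.6 + (120/1440)×11.3 = 15.7375%
Post-stratifying to population shares instead:
  0.22×18.3 + 0.4×28.2 + 0.22×8.6 + 0.16×11.3 = 19.006%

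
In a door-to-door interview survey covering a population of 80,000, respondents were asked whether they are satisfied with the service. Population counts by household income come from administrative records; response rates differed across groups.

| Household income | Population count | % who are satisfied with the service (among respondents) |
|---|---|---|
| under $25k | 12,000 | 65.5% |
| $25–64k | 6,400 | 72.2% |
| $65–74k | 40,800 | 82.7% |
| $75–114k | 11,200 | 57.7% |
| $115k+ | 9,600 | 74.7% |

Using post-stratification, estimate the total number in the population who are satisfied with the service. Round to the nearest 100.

Each cell contributes its population count × the respondent rate:
  under $25k: 12,000 × 65.5% = 7860
  $25–64k: 6,400 × 72.2% = 4620.8
  $65–74k: 40,800 × 82.7% = 33741.6
  $75–114k: 11,200 × 57.7% = 6462.4
  $115k+: 9,600 × 74.7% = 7171.2
Estimated total = 59,856 → 59,900.

59,900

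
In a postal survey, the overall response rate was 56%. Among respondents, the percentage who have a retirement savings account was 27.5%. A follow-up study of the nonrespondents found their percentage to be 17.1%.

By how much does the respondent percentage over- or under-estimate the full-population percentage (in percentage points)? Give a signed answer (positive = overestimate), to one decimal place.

+4.6 percentage points

Nonresponse fraction = 1 − 0.56 = 0.44.
Bias = (nonresponse fraction) × (respondent percentage − nonrespondent percentage)
     = 0.44 × (27.5 − 17.1) = 0.44 × 10.4 = 4.576.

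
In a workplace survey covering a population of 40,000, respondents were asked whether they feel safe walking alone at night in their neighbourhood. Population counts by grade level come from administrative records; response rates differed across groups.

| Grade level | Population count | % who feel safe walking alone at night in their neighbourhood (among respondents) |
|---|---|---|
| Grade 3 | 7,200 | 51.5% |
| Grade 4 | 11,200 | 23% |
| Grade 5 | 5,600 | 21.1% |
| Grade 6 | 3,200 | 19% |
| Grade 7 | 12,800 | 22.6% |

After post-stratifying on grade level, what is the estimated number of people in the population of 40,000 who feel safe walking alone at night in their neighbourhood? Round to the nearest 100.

Estimated count per cell = population count × respondent percentage:
  Grade 3: 7,200 × 51.5% = 3708
  Grade 4: 11,200 × 23% = 2576
  Grade 5: 5,600 × 21.1% = 1181.6
  Grade 6: 3,200 × 19% = 608
  Grade 7: 12,800 × 22.6% = 2892.8
Estimated total = 10966.4 → 11,000.

11,000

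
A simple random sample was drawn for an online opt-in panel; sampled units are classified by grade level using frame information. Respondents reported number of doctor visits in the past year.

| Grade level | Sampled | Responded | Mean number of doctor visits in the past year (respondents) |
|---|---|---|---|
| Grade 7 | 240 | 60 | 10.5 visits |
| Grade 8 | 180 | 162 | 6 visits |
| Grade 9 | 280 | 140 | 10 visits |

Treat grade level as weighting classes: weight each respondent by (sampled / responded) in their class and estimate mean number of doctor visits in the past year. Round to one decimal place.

Response rates by class: Grade 7 60/240 = 25%, Grade 8 162/180 = 90%, Grade 9 140/280 = 50%.
Inverse-response-rate weighting restores each class to its sampled count, so class totals weight by n_sampled:
  Grade 7: 240 × 10.5 = 2520
  Grade 8: 180 × 6 = 1080
  Grade 9: 280 × 10 = 2800
Adjusted estimate = 6400 / 700 = 9.14286 → 9.1.

9.1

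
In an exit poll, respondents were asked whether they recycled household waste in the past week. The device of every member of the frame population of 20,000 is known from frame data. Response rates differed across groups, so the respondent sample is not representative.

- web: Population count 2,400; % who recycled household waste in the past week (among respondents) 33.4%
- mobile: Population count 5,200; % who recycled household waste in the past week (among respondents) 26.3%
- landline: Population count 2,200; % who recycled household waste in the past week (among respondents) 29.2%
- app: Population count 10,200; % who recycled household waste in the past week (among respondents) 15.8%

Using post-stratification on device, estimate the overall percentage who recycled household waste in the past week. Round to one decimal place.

22.1%

Each cell contributes population-share × respondent value:
  web: (2,400/20,000) × 33.4 = 4.008
  mobile: (5,200/20,000) × 26.3 = 6.838
  landline: (2,200/20,000) × 29.2 = 3.212
  app: (10,200/20,000) × 15.8 = 8.058
Post-stratified estimate = 22.116 → 22.1%.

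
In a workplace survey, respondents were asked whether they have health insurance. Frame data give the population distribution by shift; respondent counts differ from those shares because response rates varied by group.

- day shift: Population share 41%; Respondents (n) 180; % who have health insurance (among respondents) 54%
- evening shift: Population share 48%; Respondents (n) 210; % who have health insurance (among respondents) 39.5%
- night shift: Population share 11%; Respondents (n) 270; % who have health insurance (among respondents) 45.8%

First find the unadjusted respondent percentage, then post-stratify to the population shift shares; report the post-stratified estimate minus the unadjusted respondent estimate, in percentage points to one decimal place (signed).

Naive respondent-only estimate (weights = respondent counts):
  (180/660)×54 + (210/660)×39.5 + (270/660)×45.8 = 46.0318%
Post-stratifying to population shares instead:
  0.41×54 + 0.48×39.5 + 0.11×45.8 = 46.138%
Difference = 46.138 − 46.0318 = 0.1062 pp.

+0.1 percentage points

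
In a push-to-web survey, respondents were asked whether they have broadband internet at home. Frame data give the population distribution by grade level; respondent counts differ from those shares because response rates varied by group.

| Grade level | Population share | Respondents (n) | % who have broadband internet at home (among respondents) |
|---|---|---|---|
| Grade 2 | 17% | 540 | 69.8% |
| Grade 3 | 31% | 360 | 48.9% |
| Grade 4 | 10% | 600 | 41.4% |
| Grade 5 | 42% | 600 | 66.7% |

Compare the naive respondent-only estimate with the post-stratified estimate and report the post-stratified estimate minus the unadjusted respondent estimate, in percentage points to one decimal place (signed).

+2.0 percentage points

Naive respondent-only estimate (weights = respondent counts):
  (540/2100)×69.8 + (360/2100)×48.9 + (600/2100)×41.4 + (600/2100)×66.7 = 57.2171%
Reweighting by population grade level shares:
  0.17×69.8 + 0.31×48.9 + 0.1×41.4 + 0.42×66.7 = 59.179%
Difference = 59.179 − 57.2171 = 1.9619 pp.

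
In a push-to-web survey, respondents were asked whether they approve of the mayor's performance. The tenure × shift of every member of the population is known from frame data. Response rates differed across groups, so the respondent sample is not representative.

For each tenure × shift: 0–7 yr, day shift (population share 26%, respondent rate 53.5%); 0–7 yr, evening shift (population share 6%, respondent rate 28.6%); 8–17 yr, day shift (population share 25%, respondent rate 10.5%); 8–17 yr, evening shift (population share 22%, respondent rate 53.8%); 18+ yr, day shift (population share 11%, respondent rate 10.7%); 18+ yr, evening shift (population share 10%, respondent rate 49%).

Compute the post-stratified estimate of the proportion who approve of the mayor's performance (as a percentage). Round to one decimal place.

Reweight to the known tenure × shift distribution:
  0–7 yr, day shift: 0.26 × 53.5 = 13.91
  0–7 yr, evening shift: 0.06 × 28.6 = 1.716
  8–17 yr, day shift: 0.25 × 10.5 = 2.625
  8–17 yr, evening shift: 0.22 × 53.8 = 11.836
  18+ yr, day shift: 0.11 × 10.7 = 1.177
  18+ yr, evening shift: 0.1 × 49 = 4.9
Post-stratified estimate = 36.164 → 36.2%.

36.2%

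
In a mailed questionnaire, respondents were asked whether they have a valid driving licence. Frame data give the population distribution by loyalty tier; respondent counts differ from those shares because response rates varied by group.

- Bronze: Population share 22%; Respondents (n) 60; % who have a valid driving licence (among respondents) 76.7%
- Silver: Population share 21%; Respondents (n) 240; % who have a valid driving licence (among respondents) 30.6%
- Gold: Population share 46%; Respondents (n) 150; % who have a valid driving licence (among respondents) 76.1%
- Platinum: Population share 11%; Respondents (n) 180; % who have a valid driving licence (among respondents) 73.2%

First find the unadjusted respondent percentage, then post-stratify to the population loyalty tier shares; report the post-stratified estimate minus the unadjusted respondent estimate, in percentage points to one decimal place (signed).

Without adjustment, the pooled respondent share is:
  (60/630)×76.7 + (240/630)×30.6 + (150/630)×76.1 + (180/630)×73.2 = 57.9952%
Reweighting by population loyalty tier shares:
  0.22×76.7 + 0.21×30.6 + 0.46×76.1 + 0.11×73.2 = 66.358%
Difference = 66.358 − 57.9952 = 8.3628 pp.

+8.4 percentage points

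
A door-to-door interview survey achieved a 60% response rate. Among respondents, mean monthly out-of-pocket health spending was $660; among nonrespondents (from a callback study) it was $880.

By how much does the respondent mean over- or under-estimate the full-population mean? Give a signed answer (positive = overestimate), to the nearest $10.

Nonresponse fraction = 1 − 0.6 = 0.4.
Bias = (nonresponse fraction) × (respondent mean − nonrespondent mean)
     = 0.4 × (660 − 880) = 0.4 × -220 = -88.

-$90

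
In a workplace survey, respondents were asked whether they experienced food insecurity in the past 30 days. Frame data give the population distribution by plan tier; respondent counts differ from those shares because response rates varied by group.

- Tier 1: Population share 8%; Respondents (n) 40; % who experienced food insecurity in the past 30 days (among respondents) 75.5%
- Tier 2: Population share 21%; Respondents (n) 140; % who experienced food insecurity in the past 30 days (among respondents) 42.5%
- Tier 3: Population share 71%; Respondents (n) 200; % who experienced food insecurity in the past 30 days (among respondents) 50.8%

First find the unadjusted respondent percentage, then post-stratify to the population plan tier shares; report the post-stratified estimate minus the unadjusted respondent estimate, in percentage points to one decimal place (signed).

Naive respondent-only estimate (weights = respondent counts):
  (40/380)×75.5 + (140/380)×42.5 + (200/380)×50.8 = 50.3421%
Post-stratified estimate weights by population shares:
  0.08×75.5 + 0.21×42.5 + 0.71×50.8 = 51.033%
Difference = 51.033 − 50.3421 = 0.6909 pp.

+0.7 percentage points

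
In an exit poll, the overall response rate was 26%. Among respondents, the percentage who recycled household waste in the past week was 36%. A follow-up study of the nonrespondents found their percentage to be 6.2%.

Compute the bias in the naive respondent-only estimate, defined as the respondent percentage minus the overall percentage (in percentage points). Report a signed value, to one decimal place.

+22.1 percentage points

Nonresponse fraction = 1 − 0.26 = 0.74.
Bias = (nonresponse fraction) × (respondent percentage − nonrespondent percentage)
     = 0.74 × (36 − 6.2) = 0.74 × 29.8 = 22.052.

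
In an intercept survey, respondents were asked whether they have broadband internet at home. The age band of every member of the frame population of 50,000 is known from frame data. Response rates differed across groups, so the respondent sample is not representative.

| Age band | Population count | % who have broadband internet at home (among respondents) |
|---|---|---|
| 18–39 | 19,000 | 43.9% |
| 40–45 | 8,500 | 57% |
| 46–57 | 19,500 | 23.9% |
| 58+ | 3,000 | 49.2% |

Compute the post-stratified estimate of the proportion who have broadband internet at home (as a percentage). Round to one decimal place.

Each cell contributes population-share × respondent value:
  18–39: (19,000/50,000) × 43.9 = 16.682
  40–45: (8,500/50,000) × 57 = 9.69
  46–57: (19,500/50,000) × 23.9 = 9.321
  58+: (3,000/50,000) × 49.2 = 2.952
Post-stratified estimate = 38.645 → 38.6%.

38.6%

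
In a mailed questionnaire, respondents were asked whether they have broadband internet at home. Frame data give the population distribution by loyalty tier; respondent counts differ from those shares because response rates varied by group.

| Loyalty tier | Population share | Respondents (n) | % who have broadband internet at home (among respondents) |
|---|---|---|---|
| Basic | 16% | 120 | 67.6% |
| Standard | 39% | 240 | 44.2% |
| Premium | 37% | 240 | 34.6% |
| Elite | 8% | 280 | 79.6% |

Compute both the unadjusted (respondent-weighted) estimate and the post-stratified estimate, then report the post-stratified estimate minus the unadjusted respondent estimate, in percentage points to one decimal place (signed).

Naive respondent-only estimate (weights = respondent counts):
  (120/880)×67.6 + (240/880)×44.2 + (240/880)×34.6 + (280/880)×79.6 = 56.0364%
Post-stratifying to population shares instead:
  0.16×67.6 + 0.39×44.2 + 0.37×34.6 + 0.08×79.6 = 47.224%
Difference = 47.224 − 56.0364 = -8.8124 pp.

-8.8 percentage points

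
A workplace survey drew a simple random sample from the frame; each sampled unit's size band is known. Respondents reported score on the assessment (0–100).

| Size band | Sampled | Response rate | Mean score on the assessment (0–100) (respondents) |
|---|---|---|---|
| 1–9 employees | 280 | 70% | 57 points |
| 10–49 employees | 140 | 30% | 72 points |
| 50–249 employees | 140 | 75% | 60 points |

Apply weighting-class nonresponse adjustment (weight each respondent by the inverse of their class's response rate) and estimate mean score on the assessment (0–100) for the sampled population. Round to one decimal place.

61.5

Each respondent's weight = sampled/responded in their class; summing within a class gives n_sampled, so:
  1–9 employees: 280 × 57 = 15,960
  10–49 employees: 140 × 72 = 10,080
  50–249 employees: 140 × 60 = 8400
Adjusted estimate = 34,440 / 560 = 61.5 → 61.5.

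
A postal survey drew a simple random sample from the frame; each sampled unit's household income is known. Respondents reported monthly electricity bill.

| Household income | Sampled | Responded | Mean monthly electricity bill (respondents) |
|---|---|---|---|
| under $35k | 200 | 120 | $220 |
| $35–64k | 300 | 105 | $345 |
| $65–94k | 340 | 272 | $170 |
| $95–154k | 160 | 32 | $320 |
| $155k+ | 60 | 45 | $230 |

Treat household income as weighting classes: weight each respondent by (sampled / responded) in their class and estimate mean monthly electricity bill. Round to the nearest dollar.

Class response rates: under $35k 120/200 = 60%, $35–64k 105/300 = 35%, $65–94k 272/340 = 80%, $95–154k 32/160 = 20%, $155k+ 45/60 = 75%.
With weight = n_sampled/n_responded per class, the weighted class total is n_sampled:
  under $35k: 200 × 220 = 44,000
  $35–64k: 300 × 345 = 103,500
  $65–94k: 340 × 170 = 57,800
  $95–154k: 160 × 320 = 51,200
  $155k+: 60 × 230 = 13,800
Adjusted estimate = 270,300 / 1,060 = 255 → $255.

$255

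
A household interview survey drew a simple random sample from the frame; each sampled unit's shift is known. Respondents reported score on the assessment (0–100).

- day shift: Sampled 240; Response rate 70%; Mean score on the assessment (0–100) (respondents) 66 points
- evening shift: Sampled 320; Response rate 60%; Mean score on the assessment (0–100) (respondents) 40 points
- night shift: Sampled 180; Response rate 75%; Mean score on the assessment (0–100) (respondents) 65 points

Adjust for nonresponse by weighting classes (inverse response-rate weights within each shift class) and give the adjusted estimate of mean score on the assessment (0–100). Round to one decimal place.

With weight = n_sampled/n_responded per class, the weighted class total is n_sampled:
  day shift: 240 × 66 = 15,840
  evening shift: 320 × 40 = 12,800
  night shift: 180 × 65 = 11,700
Adjusted estimate = 40,340 / 740 = 54.5135 → 54.5.

54.5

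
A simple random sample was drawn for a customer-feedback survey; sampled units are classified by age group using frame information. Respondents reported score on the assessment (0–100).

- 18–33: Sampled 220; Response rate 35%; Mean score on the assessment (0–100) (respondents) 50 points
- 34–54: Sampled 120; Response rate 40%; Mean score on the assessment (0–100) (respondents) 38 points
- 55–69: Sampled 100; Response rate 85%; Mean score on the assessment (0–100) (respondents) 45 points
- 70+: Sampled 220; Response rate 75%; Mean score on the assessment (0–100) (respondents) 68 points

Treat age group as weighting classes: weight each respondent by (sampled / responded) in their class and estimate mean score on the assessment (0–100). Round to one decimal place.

53.1

Inverse-response-rate weighting restores each class to its sampled count, so class totals weight by n_sampled:
  18–33: 220 × 50 = 11,000
  34–54: 120 × 38 = 4560
  55–69: 100 × 45 = 4500
  70+: 220 × 68 = 14,960
Adjusted estimate = 35,020 / 660 = 53.0606 → 53.1.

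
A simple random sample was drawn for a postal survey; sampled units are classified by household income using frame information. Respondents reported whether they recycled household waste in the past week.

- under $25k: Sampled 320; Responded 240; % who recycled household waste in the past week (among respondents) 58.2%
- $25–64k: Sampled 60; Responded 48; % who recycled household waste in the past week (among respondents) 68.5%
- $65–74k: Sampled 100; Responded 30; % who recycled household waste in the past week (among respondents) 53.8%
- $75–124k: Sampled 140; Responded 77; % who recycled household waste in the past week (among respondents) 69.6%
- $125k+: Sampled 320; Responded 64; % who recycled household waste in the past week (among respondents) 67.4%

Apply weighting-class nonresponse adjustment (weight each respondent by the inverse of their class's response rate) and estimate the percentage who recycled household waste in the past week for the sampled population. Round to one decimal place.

63.2%

Class response rates: under $25k 240/320 = 75%, $25–64k 48/60 = 80%, $65–74k 30/100 = 30%, $75–124k 77/140 = 55%, $125k+ 64/320 = 20%.
With weight = n_sampled/n_responded per class, the weighted class total is n_sampled:
  under $25k: 320 × 58.2 = 18,624
  $25–64k: 60 × 68.5 = 4110
  $65–74k: 100 × 53.8 = 5380
  $75–124k: 140 × 69.6 = 9744
  $125k+: 320 × 67.4 = 21,568
Adjusted estimate = 59,426 / 940 = 63.2191 → 63.2%.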